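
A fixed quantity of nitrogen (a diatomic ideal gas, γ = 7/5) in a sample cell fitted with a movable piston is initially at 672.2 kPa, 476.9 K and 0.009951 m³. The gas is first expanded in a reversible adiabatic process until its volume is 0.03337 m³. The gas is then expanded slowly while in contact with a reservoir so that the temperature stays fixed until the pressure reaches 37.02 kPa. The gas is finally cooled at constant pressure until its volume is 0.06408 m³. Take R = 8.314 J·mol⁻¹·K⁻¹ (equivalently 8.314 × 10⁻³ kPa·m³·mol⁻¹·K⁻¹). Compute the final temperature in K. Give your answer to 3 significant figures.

T₄ ≈ 169 K

Adiabatic (γ = 7/5), T V^(γ−1) and P V^γ constant: T₂ = T₁·(V₁/V₂)^(γ−1) = 293.9 K; P₂ = P₁·(V₁/V₂)^γ = 123.5 kPa.
T constant ⇒ Boyle's law P V = const: T₃ = T₂; V₃ = V₂·(P₂/P₃) = 0.1114 m³.
P constant ⇒ V ∝ T: P₄ = P₃; T₄ = T₃·(V₄/V₃) = 169.1 K.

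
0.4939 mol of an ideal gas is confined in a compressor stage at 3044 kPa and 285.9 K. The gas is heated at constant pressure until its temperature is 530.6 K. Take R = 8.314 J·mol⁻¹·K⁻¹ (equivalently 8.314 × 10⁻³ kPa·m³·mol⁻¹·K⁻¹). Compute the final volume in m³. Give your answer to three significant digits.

V₂ ≈ 0.000716 m³

From PV = nRT: V₁ = nRT₁/P₁ = 0.0003857 m³.
P constant ⇒ V ∝ T: P₂ = P₁; V₂ = V₁·(T₂/T₁) = 0.0007158 m³.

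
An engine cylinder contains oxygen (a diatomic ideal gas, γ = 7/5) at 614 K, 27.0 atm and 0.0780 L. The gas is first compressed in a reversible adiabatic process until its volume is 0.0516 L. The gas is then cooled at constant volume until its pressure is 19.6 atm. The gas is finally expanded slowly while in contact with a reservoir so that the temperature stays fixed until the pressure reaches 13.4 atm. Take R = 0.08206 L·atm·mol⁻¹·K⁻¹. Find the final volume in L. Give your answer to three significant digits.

Adiabatic (γ = 7/5), T V^(γ−1) and P V^γ constant: T₂ = T₁·(V₁/V₂)^(γ−1) = 724.3 K; P₂ = P₁·(V₁/V₂)^γ = 48.15 atm.
V constant ⇒ P ∝ T: V₃ = V₂; T₃ = T₂·(P₃/P₂) = 294.9 K.
Isothermal, so P V is constant: T₄ = T₃; V₄ = V₃·(P₃/P₄) = 0.07547 L.

V₄ ≈ 0.0755 L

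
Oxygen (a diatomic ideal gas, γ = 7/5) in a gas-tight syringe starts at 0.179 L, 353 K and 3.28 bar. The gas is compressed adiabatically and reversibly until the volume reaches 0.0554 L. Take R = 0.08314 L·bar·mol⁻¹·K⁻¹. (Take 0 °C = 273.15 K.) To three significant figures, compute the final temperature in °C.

Adiabatic (γ = 7/5), T V^(γ−1) and P V^γ constant: T₂ = T₁·(V₁/V₂)^(γ−1) = 564.3 K; P₂ = P₁·(V₁/V₂)^γ = 16.94 bar.

T₂ ≈ 291 °C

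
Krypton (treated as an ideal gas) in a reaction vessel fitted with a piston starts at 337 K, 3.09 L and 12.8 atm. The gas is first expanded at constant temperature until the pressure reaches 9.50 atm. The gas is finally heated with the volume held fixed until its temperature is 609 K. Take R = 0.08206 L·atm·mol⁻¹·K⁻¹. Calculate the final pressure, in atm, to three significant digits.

P₃ ≈ 17.2 atm

T constant ⇒ Boyle's law P V = const: T₂ = T₁; V₂ = V₁·(P₁/P₂) = 4.163 L.
V constant ⇒ P ∝ T: V₃ = V₂; P₃ = P₂·(T₃/T₂) = 17.17 atm.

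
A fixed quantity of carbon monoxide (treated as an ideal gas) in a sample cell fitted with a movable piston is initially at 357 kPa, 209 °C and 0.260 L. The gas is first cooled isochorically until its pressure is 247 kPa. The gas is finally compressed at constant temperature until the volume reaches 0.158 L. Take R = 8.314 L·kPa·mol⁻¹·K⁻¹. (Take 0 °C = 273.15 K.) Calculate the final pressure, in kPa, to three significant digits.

Convert: T₁ = 482.1 K.
Isochoric, so P/T is constant: V₂ = V₁; T₂ = T₁·(P₂/P₁) = 333.6 K.
T constant ⇒ Boyle's law P V = const: T₃ = T₂; P₃ = P₂·(V₂/V₃) = 406.5 kPa.

P₃ ≈ 406 kPa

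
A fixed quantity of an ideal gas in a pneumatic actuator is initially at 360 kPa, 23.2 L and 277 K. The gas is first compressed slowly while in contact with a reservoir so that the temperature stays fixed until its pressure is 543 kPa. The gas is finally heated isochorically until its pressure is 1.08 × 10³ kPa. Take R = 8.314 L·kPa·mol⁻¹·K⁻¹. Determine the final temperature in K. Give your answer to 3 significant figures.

T₃ ≈ 551 K

Isothermal, so P V is constant: T₂ = T₁; V₂ = V₁·(P₁/P₂) = 15.38 L.
V constant ⇒ P ∝ T: V₃ = V₂; T₃ = T₂·(P₃/P₂) = 550.9 K.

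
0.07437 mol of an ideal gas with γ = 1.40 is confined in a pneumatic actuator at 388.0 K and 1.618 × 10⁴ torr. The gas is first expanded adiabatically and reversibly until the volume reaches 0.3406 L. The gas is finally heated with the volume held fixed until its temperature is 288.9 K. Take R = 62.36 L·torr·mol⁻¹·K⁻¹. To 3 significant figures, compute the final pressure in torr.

P₃ ≈ 3.93e+03 torr

From PV = nRT: V₁ = nRT₁/P₁ = 0.1112 L.
Adiabatic (γ = 1.40), T V^(γ−1) and P V^γ constant: T₂ = T₁·(V₁/V₂)^(γ−1) = 248.0 K; P₂ = P₁·(V₁/V₂)^γ = 3376 torr.
V constant ⇒ P ∝ T: V₃ = V₂; P₃ = P₂·(T₃/T₂) = 3934 torr.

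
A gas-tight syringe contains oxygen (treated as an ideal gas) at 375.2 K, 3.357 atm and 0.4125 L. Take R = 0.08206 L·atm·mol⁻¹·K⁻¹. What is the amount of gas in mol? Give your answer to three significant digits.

n ≈ 0.0450 mol

PV = nRT ⇒ n = PV/(RT) = (3.357 × 0.4125) / (0.08206 × 375.2)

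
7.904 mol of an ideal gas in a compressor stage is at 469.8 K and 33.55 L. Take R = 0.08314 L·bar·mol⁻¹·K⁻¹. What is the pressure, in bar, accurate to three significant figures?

P ≈ 9.20 bar

PV = nRT ⇒ P = nRT/V = (7.904 × 0.08314 × 469.8) / 33.55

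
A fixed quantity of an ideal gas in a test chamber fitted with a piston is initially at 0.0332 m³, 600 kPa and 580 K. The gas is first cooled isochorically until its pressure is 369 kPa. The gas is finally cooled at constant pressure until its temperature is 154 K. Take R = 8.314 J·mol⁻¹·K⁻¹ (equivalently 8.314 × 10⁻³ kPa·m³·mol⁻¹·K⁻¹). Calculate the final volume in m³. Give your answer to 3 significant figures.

Isochoric, so P/T is constant: V₂ = V₁; T₂ = T₁·(P₂/P₁) = 356.7 K.
Isobaric, so V/T is constant: P₃ = P₂; V₃ = V₂·(T₃/T₂) = 0.01433 m³.

V₃ ≈ 0.0143 m³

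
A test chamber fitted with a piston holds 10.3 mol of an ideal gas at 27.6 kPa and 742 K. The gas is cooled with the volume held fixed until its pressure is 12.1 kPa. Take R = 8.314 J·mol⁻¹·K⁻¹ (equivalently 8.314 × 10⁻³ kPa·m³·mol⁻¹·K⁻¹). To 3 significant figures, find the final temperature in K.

T₂ ≈ 325 K

From PV = nRT: V₁ = nRT₁/P₁ = 2.302 m³.
Isochoric, so P/T is constant: V₂ = V₁; T₂ = T₁·(P₂/P₁) = 325.3 K.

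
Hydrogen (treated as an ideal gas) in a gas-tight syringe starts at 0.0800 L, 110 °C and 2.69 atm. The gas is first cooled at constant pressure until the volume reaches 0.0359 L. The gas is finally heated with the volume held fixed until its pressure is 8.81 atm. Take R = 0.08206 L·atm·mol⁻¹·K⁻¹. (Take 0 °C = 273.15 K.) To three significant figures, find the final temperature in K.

T₃ ≈ 563 K

Convert: T₁ = 383.1 K.
P constant ⇒ V ∝ T: P₂ = P₁; T₂ = T₁·(V₂/V₁) = 171.9 K.
V constant ⇒ P ∝ T: V₃ = V₂; T₃ = T₂·(P₃/P₂) = 563.1 K.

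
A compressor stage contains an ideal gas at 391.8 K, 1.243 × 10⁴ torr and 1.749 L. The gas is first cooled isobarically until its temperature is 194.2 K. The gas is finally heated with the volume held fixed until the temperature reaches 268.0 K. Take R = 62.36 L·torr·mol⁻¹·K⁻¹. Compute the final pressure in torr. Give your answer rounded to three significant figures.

P constant ⇒ V ∝ T: P₂ = P₁; V₂ = V₁·(T₂/T₁) = 0.8669 L.
V constant ⇒ P ∝ T: V₃ = V₂; P₃ = P₂·(T₃/T₂) = 1.715e+04 torr.

P₃ ≈ 1.72e+04 torr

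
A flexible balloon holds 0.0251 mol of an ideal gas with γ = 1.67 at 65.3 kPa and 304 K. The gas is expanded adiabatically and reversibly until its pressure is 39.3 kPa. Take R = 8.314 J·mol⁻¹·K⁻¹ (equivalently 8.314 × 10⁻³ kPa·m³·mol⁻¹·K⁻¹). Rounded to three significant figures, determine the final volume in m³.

From PV = nRT: V₁ = nRT₁/P₁ = 0.0009715 m³.
Adiabatic (γ = 1.67), T V^(γ−1) and P V^γ constant: T₂ = T₁·(P₂/P₁)^((γ−1)/γ) = 248.0 K; V₂ = V₁·(P₁/P₂)^(1/γ) = 0.001317 m³.

V₂ ≈ 0.00132 m³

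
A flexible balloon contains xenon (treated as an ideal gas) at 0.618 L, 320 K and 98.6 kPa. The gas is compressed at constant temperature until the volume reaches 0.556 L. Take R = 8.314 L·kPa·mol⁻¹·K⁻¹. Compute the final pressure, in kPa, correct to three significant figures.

Isothermal, so P V is constant: T₂ = T₁; P₂ = P₁·(V₁/V₂) = 109.6 kPa.

P₂ ≈ 110 kPa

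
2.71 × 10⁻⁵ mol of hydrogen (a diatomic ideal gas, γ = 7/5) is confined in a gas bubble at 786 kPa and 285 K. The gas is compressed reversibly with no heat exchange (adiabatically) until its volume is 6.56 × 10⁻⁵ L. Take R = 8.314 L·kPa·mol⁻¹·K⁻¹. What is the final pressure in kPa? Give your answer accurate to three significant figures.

From PV = nRT: V₁ = nRT₁/P₁ = 8.170e-05 L.
Reversible adiabatic, γ = 7/5: T₂ = T₁·(V₁/V₂)^(γ−1) = 311.1 K; P₂ = P₁·(V₁/V₂)^γ = 1069 kPa.

P₂ ≈ 1.07e+03 kPa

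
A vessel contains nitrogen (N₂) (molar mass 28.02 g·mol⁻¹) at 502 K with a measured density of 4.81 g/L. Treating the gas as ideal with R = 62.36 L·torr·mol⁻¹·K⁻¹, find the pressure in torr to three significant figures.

P ≈ 5.37e+03 torr

ρ = PM/(RT) ⇒ P = ρRT/M = (4.81 × 62.36 × 502.0) / 28.02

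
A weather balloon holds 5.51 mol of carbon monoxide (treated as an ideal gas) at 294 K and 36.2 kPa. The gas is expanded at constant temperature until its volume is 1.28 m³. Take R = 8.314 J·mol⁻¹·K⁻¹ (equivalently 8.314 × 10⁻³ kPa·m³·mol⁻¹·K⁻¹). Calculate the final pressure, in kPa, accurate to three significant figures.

From PV = nRT: V₁ = nRT₁/P₁ = 0.3720 m³.
T constant ⇒ Boyle's law P V = const: T₂ = T₁; P₂ = P₁·(V₁/V₂) = 10.52 kPa.

P₂ ≈ 10.5 kPa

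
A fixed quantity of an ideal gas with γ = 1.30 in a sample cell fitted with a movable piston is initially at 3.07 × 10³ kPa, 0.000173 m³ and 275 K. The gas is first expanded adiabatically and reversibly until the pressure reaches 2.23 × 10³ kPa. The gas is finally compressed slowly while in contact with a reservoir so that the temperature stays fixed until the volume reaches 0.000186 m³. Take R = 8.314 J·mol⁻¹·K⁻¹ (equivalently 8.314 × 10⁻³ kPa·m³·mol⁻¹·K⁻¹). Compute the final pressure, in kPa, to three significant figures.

P₃ ≈ 2.65e+03 kPa

Adiabatic (γ = 1.30), T V^(γ−1) and P V^γ constant: T₂ = T₁·(P₂/P₁)^((γ−1)/γ) = 255.4 K; V₂ = V₁·(P₁/P₂)^(1/γ) = 0.0002212 m³.
Isothermal, so P V is constant: T₃ = T₂; P₃ = P₂·(V₂/V₃) = 2652 kPa.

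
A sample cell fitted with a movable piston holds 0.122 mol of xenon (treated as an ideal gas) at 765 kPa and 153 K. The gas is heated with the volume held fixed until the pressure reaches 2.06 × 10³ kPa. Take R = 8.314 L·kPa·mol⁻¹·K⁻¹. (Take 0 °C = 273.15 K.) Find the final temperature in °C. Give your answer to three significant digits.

From PV = nRT: V₁ = nRT₁/P₁ = 0.2029 L.
V constant ⇒ P ∝ T: V₂ = V₁; T₂ = T₁·(P₂/P₁) = 412.0 K.

T₂ ≈ 139 °C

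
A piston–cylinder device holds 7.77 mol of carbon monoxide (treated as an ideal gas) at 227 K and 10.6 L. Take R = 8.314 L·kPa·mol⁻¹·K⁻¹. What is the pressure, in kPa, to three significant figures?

PV = nRT ⇒ P = nRT/V = (7.77 × 8.314 × 227) / 10.6

P ≈ 1.38e+03 kPa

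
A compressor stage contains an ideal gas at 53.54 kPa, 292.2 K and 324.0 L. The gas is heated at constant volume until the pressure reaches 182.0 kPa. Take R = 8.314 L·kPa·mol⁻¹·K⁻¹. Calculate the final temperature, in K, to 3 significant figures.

V constant ⇒ P ∝ T: V₂ = V₁; T₂ = T₁·(P₂/P₁) = 993.3 K.

T₂ ≈ 993 K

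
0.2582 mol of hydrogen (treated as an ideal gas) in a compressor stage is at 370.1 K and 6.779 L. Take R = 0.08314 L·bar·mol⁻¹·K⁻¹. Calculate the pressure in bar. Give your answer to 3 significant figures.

P ≈ 1.17 bar

PV = nRT ⇒ P = nRT/V = (0.2582 × 0.08314 × 370.1) / 6.779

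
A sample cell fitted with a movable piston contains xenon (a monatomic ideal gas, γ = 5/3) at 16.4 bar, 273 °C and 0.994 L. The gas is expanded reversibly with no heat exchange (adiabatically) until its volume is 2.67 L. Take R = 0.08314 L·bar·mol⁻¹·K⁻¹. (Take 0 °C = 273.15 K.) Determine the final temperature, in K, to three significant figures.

Convert: T₁ = 546.1 K.
Reversible adiabatic, γ = 5/3: T₂ = T₁·(V₁/V₂)^(γ−1) = 282.6 K; P₂ = P₁·(V₁/V₂)^γ = 3.160 bar.

T₂ ≈ 283 K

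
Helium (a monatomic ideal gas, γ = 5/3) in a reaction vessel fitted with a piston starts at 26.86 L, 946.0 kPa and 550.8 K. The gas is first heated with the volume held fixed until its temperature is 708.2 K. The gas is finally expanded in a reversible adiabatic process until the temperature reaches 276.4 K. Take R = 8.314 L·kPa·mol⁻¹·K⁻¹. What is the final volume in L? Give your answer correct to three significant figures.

V₃ ≈ 110 L

V constant ⇒ P ∝ T: V₂ = V₁; P₂ = P₁·(T₂/T₁) = 1216 kPa.
Adiabatic (γ = 5/3), T V^(γ−1) and P V^γ constant: P₃ = P₂·(T₃/T₂)^(γ/(γ−1)) = 115.7 kPa; V₃ = V₂·(T₂/T₃)^(1/(γ−1)) = 110.2 L.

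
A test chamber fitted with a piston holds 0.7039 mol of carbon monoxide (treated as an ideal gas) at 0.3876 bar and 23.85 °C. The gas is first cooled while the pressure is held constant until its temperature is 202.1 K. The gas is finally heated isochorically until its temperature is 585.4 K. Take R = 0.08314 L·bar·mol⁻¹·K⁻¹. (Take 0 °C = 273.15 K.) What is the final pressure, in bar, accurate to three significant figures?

P₃ ≈ 1.12 bar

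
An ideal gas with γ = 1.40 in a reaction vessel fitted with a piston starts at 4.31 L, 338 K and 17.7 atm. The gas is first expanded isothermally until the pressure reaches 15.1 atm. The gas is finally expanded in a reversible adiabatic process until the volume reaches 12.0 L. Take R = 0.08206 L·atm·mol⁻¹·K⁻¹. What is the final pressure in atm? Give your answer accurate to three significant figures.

P₃ ≈ 4.50 atm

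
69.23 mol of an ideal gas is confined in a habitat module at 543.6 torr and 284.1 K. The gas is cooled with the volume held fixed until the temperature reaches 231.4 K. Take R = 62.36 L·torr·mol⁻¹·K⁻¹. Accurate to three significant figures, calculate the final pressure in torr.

From PV = nRT: V₁ = nRT₁/P₁ = 2256 L.
V constant ⇒ P ∝ T: V₂ = V₁; P₂ = P₁·(T₂/T₁) = 442.8 torr.

P₂ ≈ 443 torr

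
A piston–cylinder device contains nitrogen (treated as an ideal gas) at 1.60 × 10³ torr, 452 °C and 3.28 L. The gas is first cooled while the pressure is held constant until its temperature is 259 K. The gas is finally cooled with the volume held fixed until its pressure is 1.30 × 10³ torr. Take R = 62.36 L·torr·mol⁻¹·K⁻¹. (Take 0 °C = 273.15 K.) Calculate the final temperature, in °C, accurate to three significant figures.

T₃ ≈ -62.7 °C

Convert: T₁ = 725.1 K.
Isobaric, so V/T is constant: P₂ = P₁; V₂ = V₁·(T₂/T₁) = 1.172 L.
Isochoric, so P/T is constant: V₃ = V₂; T₃ = T₂·(P₃/P₂) = 210.4 K.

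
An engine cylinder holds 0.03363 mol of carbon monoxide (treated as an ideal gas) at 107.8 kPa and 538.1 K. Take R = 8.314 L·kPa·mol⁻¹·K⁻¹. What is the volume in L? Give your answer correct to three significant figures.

V ≈ 1.40 L

PV = nRT ⇒ V = nRT/P = (0.03363 × 8.314 × 538.1) / 107.8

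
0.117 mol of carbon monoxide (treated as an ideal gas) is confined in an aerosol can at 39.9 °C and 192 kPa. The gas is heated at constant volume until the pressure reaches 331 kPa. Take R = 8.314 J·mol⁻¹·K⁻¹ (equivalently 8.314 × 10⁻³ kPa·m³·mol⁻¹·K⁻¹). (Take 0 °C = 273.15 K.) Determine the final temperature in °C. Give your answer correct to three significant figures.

T₂ ≈ 267 °C

Convert: T₁ = 313.0 K.
From PV = nRT: V₁ = nRT₁/P₁ = 0.001586 m³.
V constant ⇒ P ∝ T: V₂ = V₁; T₂ = T₁·(P₂/P₁) = 539.7 K.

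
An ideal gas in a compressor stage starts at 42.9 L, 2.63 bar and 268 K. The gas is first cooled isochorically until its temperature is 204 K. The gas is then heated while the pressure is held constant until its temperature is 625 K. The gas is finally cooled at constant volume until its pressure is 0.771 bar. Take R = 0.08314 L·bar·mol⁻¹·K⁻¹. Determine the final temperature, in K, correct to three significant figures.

T₄ ≈ 241 K

Isochoric, so P/T is constant: V₂ = V₁; P₂ = P₁·(T₂/T₁) = 2.002 bar.
Isobaric, so V/T is constant: P₃ = P₂; V₃ = V₂·(T₃/T₂) = 131.4 L.
Isochoric, so P/T is constant: V₄ = V₃; T₄ = T₃·(P₄/P₃) = 240.7 K.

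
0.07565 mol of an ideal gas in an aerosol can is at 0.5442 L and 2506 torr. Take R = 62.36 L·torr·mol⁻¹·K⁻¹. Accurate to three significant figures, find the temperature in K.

T ≈ 289 K

PV = nRT ⇒ T = PV/(nR) = (2506 × 0.5442) / (0.07565 × 62.36)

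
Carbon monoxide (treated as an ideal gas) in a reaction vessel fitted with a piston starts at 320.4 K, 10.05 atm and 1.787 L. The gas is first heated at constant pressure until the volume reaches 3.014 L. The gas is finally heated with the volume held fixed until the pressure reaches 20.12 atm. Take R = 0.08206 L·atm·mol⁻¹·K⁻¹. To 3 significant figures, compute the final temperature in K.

P constant ⇒ V ∝ T: P₂ = P₁; T₂ = T₁·(V₂/V₁) = 540.4 K.
Isochoric, so P/T is constant: V₃ = V₂; T₃ = T₂·(P₃/P₂) = 1082 K.

T₃ ≈ 1.08e+03 K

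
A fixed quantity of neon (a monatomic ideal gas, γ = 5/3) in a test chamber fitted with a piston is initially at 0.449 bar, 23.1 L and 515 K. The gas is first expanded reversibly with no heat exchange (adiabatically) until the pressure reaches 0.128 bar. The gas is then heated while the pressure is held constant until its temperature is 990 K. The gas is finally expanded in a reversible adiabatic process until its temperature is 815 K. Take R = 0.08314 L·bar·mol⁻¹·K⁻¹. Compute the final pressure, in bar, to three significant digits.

Adiabatic (γ = 5/3), T V^(γ−1) and P V^γ constant: T₂ = T₁·(P₂/P₁)^((γ−1)/γ) = 311.7 K; V₂ = V₁·(P₁/P₂)^(1/γ) = 49.05 L.
Isobaric, so V/T is constant: P₃ = P₂; V₃ = V₂·(T₃/T₂) = 155.8 L.
Adiabatic (γ = 5/3), T V^(γ−1) and P V^γ constant: P₄ = P₃·(T₄/T₃)^(γ/(γ−1)) = 0.07871 bar; V₄ = V₃·(T₃/T₄)^(1/(γ−1)) = 208.5 L.

P₄ ≈ 0.0787 bar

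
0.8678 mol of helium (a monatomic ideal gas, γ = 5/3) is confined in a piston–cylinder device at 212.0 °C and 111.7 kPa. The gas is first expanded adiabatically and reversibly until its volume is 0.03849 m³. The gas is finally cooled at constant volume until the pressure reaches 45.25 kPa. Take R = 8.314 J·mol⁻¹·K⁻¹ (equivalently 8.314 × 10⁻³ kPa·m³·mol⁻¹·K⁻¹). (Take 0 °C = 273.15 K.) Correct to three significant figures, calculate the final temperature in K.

T₃ ≈ 241 K

Convert: T₁ = 485.1 K.
From PV = nRT: V₁ = nRT₁/P₁ = 0.03134 m³.
Reversible adiabatic, γ = 5/3: T₂ = T₁·(V₁/V₂)^(γ−1) = 423.0 K; P₂ = P₁·(V₁/V₂)^γ = 79.29 kPa.
Isochoric, so P/T is constant: V₃ = V₂; T₃ = T₂·(P₃/P₂) = 241.4 K.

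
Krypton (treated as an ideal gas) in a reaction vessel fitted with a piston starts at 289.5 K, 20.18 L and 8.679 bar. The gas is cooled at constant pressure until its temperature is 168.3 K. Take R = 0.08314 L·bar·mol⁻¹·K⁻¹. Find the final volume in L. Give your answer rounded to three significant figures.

V₂ ≈ 11.7 L

P constant ⇒ V ∝ T: P₂ = P₁; V₂ = V₁·(T₂/T₁) = 11.73 L.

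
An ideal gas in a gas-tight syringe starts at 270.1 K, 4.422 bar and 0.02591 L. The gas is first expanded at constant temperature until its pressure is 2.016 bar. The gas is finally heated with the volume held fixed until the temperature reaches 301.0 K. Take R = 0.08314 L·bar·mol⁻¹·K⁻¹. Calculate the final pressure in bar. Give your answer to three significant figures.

T constant ⇒ Boyle's law P V = const: T₂ = T₁; V₂ = V₁·(P₁/P₂) = 0.05683 L.
Isochoric, so P/T is constant: V₃ = V₂; P₃ = P₂·(T₃/T₂) = 2.247 bar.

P₃ ≈ 2.25 bar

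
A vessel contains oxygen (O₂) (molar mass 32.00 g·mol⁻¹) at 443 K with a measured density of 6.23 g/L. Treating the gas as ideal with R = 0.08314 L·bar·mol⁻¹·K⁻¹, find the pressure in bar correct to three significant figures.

ρ = PM/(RT) ⇒ P = ρRT/M = (6.23 × 0.08314 × 443.0) / 32.00

P ≈ 7.17 bar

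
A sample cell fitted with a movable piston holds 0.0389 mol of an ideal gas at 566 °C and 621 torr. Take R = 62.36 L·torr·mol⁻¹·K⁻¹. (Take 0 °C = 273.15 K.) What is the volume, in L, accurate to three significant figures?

V ≈ 3.28 L

Convert: T = 839.15 K.
PV = nRT ⇒ V = nRT/P = (0.0389 × 62.36 × 839.15) / 621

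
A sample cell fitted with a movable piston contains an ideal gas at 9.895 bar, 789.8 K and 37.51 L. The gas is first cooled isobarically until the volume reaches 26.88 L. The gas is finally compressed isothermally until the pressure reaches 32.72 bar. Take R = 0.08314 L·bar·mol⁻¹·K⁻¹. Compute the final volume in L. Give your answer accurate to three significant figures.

P constant ⇒ V ∝ T: P₂ = P₁; T₂ = T₁·(V₂/V₁) = 566.0 K.
Isothermal, so P V is constant: T₃ = T₂; V₃ = V₂·(P₂/P₃) = 8.129 L.

V₃ ≈ 8.13 L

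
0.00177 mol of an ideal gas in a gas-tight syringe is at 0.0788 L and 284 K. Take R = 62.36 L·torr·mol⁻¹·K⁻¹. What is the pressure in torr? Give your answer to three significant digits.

P ≈ 398 torr

PV = nRT ⇒ P = nRT/V = (0.00177 × 62.36 × 284) / 0.0788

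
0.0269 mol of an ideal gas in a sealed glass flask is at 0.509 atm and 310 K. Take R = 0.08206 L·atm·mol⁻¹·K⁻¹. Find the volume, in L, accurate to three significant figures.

V ≈ 1.34 L

PV = nRT ⇒ V = nRT/P = (0.0269 × 0.08206 × 310) / 0.509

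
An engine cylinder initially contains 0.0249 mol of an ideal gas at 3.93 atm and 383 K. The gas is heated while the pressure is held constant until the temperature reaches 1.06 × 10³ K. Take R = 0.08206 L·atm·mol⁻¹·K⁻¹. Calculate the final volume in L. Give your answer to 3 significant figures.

From PV = nRT: V₁ = nRT₁/P₁ = 0.1991 L.
P constant ⇒ V ∝ T: P₂ = P₁; V₂ = V₁·(T₂/T₁) = 0.5511 L.

V₂ ≈ 0.551 L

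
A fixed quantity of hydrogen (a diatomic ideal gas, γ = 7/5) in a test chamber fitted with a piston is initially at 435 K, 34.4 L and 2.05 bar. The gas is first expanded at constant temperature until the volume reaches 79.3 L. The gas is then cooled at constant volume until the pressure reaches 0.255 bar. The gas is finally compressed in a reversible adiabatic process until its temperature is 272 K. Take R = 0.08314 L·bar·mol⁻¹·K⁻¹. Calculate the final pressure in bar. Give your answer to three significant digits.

T constant ⇒ Boyle's law P V = const: T₂ = T₁; P₂ = P₁·(V₁/V₂) = 0.8893 bar.
Isochoric, so P/T is constant: V₃ = V₂; T₃ = T₂·(P₃/P₂) = 124.7 K.
Adiabatic (γ = 7/5), T V^(γ−1) and P V^γ constant: P₄ = P₃·(T₄/T₃)^(γ/(γ−1)) = 3.904 bar; V₄ = V₃·(T₃/T₄)^(1/(γ−1)) = 11.29 L.

P₄ ≈ 3.90 bar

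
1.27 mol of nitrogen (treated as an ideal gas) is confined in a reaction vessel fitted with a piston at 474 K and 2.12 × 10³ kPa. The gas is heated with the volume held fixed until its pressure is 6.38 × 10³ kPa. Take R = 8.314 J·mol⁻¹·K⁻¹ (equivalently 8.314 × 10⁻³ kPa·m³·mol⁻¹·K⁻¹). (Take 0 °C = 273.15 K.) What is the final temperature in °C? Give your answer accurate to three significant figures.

From PV = nRT: V₁ = nRT₁/P₁ = 0.002361 m³.
V constant ⇒ P ∝ T: V₂ = V₁; T₂ = T₁·(P₂/P₁) = 1426 K.

T₂ ≈ 1.15e+03 °C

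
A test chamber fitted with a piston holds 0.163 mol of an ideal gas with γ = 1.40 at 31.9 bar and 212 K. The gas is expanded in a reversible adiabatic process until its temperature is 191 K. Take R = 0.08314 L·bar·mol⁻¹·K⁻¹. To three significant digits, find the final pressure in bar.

From PV = nRT: V₁ = nRT₁/P₁ = 0.09006 L.
Reversible adiabatic, γ = 1.40: P₂ = P₁·(T₂/T₁)^(γ/(γ−1)) = 22.14 bar; V₂ = V₁·(T₁/T₂)^(1/(γ−1)) = 0.1169 L.

P₂ ≈ 22.1 bar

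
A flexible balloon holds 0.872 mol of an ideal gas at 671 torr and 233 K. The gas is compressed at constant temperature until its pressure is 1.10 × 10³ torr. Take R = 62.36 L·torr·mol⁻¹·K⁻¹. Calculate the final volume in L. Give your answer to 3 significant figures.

V₂ ≈ 11.5 L

From PV = nRT: V₁ = nRT₁/P₁ = 18.88 L.
T constant ⇒ Boyle's law P V = const: T₂ = T₁; V₂ = V₁·(P₁/P₂) = 11.52 L.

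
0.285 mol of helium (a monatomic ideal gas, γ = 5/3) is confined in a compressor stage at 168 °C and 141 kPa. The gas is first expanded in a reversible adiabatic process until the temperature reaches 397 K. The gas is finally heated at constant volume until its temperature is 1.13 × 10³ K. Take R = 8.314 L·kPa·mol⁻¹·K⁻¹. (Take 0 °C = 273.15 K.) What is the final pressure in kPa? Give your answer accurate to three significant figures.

P₃ ≈ 308 kPa

Convert: T₁ = 441.1 K.
From PV = nRT: V₁ = nRT₁/P₁ = 7.413 L.
Reversible adiabatic, γ = 5/3: P₂ = P₁·(T₂/T₁)^(γ/(γ−1)) = 108.3 kPa; V₂ = V₁·(T₁/T₂)^(1/(γ−1)) = 8.684 L.
V constant ⇒ P ∝ T: V₃ = V₂; P₃ = P₂·(T₃/T₂) = 308.3 kPa.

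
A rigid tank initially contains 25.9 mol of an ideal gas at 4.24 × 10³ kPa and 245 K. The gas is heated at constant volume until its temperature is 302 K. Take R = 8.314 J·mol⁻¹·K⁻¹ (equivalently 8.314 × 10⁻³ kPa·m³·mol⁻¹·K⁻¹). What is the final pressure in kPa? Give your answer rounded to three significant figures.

From PV = nRT: V₁ = nRT₁/P₁ = 0.01244 m³.
Isochoric, so P/T is constant: V₂ = V₁; P₂ = P₁·(T₂/T₁) = 5226 kPa.

P₂ ≈ 5.23e+03 kPa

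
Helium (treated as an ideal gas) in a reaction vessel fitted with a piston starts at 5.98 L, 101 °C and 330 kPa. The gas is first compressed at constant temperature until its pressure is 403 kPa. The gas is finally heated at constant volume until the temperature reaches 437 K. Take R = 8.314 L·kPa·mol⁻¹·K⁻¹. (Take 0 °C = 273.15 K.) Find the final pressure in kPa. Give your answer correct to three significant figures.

P₃ ≈ 471 kPa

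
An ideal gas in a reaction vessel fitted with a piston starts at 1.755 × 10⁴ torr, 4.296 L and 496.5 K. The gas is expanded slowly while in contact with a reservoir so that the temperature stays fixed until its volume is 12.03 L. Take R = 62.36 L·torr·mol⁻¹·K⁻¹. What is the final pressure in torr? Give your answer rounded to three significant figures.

P₂ ≈ 6.27e+03 torr

Isothermal, so P V is constant: T₂ = T₁; P₂ = P₁·(V₁/V₂) = 6267 torr.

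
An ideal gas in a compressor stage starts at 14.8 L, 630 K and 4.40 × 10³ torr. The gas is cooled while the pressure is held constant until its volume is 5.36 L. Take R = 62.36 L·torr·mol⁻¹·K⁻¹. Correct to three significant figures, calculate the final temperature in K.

T₂ ≈ 228 K

Isobaric, so V/T is constant: P₂ = P₁; T₂ = T₁·(V₂/V₁) = 228.2 K.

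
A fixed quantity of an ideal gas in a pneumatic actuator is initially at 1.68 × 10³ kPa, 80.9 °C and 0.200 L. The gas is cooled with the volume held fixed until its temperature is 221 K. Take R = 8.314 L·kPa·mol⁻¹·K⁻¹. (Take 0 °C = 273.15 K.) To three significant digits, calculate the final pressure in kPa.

P₂ ≈ 1.05e+03 kPa

Convert: T₁ = 354.0 K.
V constant ⇒ P ∝ T: V₂ = V₁; P₂ = P₁·(T₂/T₁) = 1049 kPa.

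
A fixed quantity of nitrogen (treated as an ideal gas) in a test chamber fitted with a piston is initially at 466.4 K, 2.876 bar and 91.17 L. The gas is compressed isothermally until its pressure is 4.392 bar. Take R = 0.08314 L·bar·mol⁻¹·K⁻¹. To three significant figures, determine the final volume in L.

Isothermal, so P V is constant: T₂ = T₁; V₂ = V₁·(P₁/P₂) = 59.70 L.

V₂ ≈ 59.7 L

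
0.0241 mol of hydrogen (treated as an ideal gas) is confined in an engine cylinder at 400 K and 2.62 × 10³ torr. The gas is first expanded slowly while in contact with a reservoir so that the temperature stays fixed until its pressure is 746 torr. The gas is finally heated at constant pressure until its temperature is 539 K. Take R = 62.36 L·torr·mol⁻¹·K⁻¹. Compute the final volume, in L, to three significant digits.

From PV = nRT: V₁ = nRT₁/P₁ = 0.2294 L.
T constant ⇒ Boyle's law P V = const: T₂ = T₁; V₂ = V₁·(P₁/P₂) = 0.8058 L.
P constant ⇒ V ∝ T: P₃ = P₂; V₃ = V₂·(T₃/T₂) = 1.086 L.

V₃ ≈ 1.09 L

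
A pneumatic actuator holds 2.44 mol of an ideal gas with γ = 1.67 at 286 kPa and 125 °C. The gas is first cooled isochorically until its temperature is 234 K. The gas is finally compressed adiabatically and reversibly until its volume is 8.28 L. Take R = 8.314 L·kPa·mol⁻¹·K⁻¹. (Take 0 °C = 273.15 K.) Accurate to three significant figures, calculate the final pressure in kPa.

Convert: T₁ = 398.1 K.
From PV = nRT: V₁ = nRT₁/P₁ = 28.24 L.
V constant ⇒ P ∝ T: V₂ = V₁; P₂ = P₁·(T₂/T₁) = 168.1 kPa.
Adiabatic (γ = 1.67), T V^(γ−1) and P V^γ constant: T₃ = T₂·(V₂/V₃)^(γ−1) = 532.4 K; P₃ = P₂·(V₂/V₃)^γ = 1304 kPa.

P₃ ≈ 1.30e+03 kPa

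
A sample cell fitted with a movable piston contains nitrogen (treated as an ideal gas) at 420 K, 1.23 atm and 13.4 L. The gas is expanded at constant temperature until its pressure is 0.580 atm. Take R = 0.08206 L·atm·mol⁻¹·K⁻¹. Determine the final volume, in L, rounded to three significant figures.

V₂ ≈ 28.4 L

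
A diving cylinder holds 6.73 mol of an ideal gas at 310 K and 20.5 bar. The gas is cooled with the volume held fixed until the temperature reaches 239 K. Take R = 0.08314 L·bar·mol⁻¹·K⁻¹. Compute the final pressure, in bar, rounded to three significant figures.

From PV = nRT: V₁ = nRT₁/P₁ = 8.461 L.
Isochoric, so P/T is constant: V₂ = V₁; P₂ = P₁·(T₂/T₁) = 15.80 bar.

P₂ ≈ 15.8 bar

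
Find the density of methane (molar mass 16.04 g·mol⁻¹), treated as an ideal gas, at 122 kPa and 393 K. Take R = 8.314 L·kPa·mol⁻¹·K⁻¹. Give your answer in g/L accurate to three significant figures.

ρ ≈ 0.599 g/L

ρ = PM/(RT) = (122 × 16.04) / (8.314 × 393.0)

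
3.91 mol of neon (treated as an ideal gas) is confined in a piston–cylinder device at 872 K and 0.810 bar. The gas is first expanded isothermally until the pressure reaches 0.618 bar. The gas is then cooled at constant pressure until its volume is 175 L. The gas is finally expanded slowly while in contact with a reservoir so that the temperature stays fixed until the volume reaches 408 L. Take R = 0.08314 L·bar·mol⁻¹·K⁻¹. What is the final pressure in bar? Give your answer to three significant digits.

P₄ ≈ 0.265 bar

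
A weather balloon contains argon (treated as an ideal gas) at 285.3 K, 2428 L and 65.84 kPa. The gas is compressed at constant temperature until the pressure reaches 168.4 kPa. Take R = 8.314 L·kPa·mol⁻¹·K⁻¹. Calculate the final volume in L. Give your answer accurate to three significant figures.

T constant ⇒ Boyle's law P V = const: T₂ = T₁; V₂ = V₁·(P₁/P₂) = 949.3 L.

V₂ ≈ 949 L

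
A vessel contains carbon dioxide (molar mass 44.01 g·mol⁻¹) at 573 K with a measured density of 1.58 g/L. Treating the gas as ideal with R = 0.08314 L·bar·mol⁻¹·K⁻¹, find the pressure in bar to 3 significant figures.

P ≈ 1.71 bar

ρ = PM/(RT) ⇒ P = ρRT/M = (1.58 × 0.08314 × 573.0) / 44.01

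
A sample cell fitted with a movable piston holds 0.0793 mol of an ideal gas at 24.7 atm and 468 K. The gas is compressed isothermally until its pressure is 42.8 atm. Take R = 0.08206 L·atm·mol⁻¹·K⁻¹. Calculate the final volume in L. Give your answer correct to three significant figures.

V₂ ≈ 0.0712 L

From PV = nRT: V₁ = nRT₁/P₁ = 0.1233 L.
Isothermal, so P V is constant: T₂ = T₁; V₂ = V₁·(P₁/P₂) = 0.07116 L.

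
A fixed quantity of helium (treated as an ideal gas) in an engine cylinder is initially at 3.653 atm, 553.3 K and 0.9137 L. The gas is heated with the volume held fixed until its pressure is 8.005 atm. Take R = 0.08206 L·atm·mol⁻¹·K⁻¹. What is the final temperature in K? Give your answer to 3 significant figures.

V constant ⇒ P ∝ T: V₂ = V₁; T₂ = T₁·(P₂/P₁) = 1212 K.

T₂ ≈ 1.21e+03 K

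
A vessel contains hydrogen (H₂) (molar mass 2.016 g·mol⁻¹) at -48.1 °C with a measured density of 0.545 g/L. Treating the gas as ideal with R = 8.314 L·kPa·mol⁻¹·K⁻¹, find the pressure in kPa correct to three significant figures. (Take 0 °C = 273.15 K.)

P ≈ 506 kPa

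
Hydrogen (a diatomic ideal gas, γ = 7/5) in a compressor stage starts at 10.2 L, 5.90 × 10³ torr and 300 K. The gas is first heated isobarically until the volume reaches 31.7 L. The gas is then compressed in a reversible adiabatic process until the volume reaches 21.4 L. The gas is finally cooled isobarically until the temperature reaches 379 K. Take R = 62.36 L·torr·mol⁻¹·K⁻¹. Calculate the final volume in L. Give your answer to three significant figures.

V₄ ≈ 7.43 L

P constant ⇒ V ∝ T: P₂ = P₁; T₂ = T₁·(V₂/V₁) = 932.4 K.
Reversible adiabatic, γ = 7/5: T₃ = T₂·(V₂/V₃)^(γ−1) = 1091 K; P₃ = P₂·(V₂/V₃)^γ = 1.023e+04 torr.
P constant ⇒ V ∝ T: P₄ = P₃; V₄ = V₃·(T₄/T₃) = 7.434 L.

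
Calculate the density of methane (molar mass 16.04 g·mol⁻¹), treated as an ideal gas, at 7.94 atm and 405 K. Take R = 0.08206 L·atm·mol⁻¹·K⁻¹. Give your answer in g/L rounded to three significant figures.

ρ ≈ 3.83 g/L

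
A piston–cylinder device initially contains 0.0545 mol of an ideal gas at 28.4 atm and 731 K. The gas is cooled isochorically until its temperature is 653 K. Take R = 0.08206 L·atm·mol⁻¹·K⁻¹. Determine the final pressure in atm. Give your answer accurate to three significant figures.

P₂ ≈ 25.4 atm

From PV = nRT: V₁ = nRT₁/P₁ = 0.1151 L.
V constant ⇒ P ∝ T: V₂ = V₁; P₂ = P₁·(T₂/T₁) = 25.37 atm.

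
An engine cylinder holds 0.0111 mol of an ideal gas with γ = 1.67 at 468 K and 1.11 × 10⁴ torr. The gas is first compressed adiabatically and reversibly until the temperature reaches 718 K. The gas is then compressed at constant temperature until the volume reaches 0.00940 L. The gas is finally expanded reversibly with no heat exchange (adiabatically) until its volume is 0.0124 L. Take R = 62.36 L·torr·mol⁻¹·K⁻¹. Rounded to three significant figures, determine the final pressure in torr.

P₄ ≈ 3.33e+04 torr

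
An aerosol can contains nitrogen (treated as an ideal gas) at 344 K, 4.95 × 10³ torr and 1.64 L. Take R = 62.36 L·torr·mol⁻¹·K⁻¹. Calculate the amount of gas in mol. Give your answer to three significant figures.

PV = nRT ⇒ n = PV/(RT) = (4.95e+03 × 1.64) / (62.36 × 344)

n ≈ 0.378 mol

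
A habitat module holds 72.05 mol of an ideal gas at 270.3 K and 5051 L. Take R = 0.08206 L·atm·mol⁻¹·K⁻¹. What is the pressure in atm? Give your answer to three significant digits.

P ≈ 0.316 atm

PV = nRT ⇒ P = nRT/V = (72.05 × 0.08206 × 270.3) / 5051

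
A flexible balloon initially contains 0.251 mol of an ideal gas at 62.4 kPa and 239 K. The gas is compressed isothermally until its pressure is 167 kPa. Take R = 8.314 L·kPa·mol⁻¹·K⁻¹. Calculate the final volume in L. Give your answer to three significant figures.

From PV = nRT: V₁ = nRT₁/P₁ = 7.993 L.
Isothermal, so P V is constant: T₂ = T₁; V₂ = V₁·(P₁/P₂) = 2.987 L.

V₂ ≈ 2.99 L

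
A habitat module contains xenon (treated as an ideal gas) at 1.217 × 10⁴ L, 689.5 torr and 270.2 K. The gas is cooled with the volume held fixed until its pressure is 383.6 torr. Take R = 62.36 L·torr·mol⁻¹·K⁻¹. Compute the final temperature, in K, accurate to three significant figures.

Isochoric, so P/T is constant: V₂ = V₁; T₂ = T₁·(P₂/P₁) = 150.3 K.

T₂ ≈ 150 K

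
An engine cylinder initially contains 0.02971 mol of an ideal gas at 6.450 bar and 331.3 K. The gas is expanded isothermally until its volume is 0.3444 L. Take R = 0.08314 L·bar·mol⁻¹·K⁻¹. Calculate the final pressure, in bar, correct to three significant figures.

P₂ ≈ 2.38 bar

From PV = nRT: V₁ = nRT₁/P₁ = 0.1269 L.
Isothermal, so P V is constant: T₂ = T₁; P₂ = P₁·(V₁/V₂) = 2.376 bar.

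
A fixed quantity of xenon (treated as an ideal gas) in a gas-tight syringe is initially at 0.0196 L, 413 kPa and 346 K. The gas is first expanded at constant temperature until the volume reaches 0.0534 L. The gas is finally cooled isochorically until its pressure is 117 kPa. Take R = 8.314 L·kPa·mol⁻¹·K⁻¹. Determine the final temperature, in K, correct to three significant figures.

T constant ⇒ Boyle's law P V = const: T₂ = T₁; P₂ = P₁·(V₁/V₂) = 151.6 kPa.
Isochoric, so P/T is constant: V₃ = V₂; T₃ = T₂·(P₃/P₂) = 267.1 K.

T₃ ≈ 267 K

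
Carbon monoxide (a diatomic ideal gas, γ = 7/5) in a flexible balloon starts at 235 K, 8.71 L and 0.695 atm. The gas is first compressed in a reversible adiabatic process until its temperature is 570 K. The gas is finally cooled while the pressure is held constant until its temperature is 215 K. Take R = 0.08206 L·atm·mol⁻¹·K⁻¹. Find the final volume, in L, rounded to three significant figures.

Reversible adiabatic, γ = 7/5: P₂ = P₁·(T₂/T₁)^(γ/(γ−1)) = 15.45 atm; V₂ = V₁·(T₁/T₂)^(1/(γ−1)) = 0.9506 L.
Isobaric, so V/T is constant: P₃ = P₂; V₃ = V₂·(T₃/T₂) = 0.3586 L.

V₃ ≈ 0.359 L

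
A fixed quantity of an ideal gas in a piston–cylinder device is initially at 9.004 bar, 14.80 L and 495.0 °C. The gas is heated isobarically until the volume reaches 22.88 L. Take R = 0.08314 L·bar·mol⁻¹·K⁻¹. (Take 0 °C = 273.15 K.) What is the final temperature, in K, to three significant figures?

Convert: T₁ = 768.1 K.
P constant ⇒ V ∝ T: P₂ = P₁; T₂ = T₁·(V₂/V₁) = 1188 K.

T₂ ≈ 1.19e+03 K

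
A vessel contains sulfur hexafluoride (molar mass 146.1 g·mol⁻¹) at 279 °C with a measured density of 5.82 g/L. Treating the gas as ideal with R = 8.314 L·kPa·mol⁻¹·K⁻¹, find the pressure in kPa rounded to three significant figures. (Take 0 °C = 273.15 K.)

P ≈ 183 kPa

ρ = PM/(RT) ⇒ P = ρRT/M = (5.82 × 8.314 × 552.1) / 146.1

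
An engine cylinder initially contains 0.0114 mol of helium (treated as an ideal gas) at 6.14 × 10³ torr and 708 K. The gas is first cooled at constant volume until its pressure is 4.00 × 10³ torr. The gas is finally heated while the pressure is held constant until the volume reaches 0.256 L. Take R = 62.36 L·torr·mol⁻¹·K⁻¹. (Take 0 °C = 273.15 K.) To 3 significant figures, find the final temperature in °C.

T₃ ≈ 1.17e+03 °C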